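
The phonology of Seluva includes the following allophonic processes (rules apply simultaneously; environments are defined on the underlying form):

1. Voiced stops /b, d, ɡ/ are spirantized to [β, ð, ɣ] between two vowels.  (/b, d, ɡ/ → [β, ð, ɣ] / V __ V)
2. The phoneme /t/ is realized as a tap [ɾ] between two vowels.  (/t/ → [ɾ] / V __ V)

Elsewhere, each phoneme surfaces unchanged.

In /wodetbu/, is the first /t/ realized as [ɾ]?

No

/t/ — between /e/ and /b/; rule 2 does not apply here → [t].
The actual realization is [t], not [ɾ].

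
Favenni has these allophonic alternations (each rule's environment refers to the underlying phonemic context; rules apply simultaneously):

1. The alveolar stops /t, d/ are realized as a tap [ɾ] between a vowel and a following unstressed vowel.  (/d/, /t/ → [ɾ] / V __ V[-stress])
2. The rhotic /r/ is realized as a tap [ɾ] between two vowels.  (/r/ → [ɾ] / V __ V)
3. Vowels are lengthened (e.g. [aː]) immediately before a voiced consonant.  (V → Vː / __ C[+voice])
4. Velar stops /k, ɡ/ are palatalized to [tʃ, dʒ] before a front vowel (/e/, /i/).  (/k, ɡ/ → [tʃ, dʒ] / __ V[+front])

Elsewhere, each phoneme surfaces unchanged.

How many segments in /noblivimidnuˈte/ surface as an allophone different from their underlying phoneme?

Segments that undergo a rule: /o/ → [oː] (rule 3); /i/ → [iː] (rule 3); /i/ → [iː] (rule 3); /i/ → [iː] (rule 3).
All other segments surface unchanged.

4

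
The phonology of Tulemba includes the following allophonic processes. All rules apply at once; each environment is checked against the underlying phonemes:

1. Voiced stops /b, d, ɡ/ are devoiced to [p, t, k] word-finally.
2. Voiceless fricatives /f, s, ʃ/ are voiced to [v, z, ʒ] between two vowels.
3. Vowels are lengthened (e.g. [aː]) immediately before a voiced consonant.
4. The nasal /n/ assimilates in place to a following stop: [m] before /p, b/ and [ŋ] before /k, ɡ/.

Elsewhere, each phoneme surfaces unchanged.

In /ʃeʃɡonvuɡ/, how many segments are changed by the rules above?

Segments that undergo a rule: /o/ → [oː] (rule 3); /u/ → [uː] (rule 3); /ɡ/ → [k] (rule 1).
All other segments surface unchanged.

3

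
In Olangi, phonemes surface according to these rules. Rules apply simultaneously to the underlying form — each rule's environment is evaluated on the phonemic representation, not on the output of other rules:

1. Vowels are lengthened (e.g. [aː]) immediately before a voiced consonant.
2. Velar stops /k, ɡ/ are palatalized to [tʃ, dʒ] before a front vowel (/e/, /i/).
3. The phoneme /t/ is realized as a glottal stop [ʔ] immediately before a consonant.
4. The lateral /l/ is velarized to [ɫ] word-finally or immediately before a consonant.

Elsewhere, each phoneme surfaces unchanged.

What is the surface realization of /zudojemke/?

/z/ (word-initial): no rule targets it → [z].
Rule 1 applies to /u/ (between /z/ and /d/: before a voiced consonant) → [uː].
/d/ (between /u/ and /o/): no rule targets it → [d].
/o/ (between /d/ and /j/): before a voiced consonant, so rule 1 applies → [oː].
/j/ — not in any rule's target class → [j].
/e/ meets the environment for rule 1 (before a voiced consonant) → [eː].
/m/ (between /e/ and /k/): no rule targets it → [m].
/k/ — between /m/ and /e/, before a front vowel — surfaces as [tʃ] (rule 2).
/e/ — word-final; rule 1 does not apply here → [e].

[zuːdoːjeːmtʃe]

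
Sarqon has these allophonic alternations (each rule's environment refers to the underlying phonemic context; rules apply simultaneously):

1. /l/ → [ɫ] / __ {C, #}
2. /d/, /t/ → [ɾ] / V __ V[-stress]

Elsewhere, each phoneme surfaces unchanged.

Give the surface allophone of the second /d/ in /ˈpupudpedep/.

[ɾ]

/d/ meets the environment for rule 2 (between a vowel and a following unstressed vowel) → [ɾ].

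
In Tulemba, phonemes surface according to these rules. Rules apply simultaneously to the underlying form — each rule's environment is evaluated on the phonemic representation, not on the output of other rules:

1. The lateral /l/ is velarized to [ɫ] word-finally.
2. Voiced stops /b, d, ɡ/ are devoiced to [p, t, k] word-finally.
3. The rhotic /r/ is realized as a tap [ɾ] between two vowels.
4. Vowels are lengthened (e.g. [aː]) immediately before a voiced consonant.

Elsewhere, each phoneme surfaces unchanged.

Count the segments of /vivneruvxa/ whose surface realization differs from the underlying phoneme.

4

Segments that undergo a rule: /i/ → [iː] (rule 4); /e/ → [eː] (rule 4); /r/ → [ɾ] (rule 3); /u/ → [uː] (rule 4).
All other segments surface unchanged.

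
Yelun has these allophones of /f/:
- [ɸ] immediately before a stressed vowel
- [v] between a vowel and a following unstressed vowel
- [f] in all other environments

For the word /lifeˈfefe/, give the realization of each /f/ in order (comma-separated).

Occurrence 1 (position 3): between a vowel and a following unstressed vowel → [v].
Occurrence 2 (position 5): immediately before a stressed vowel → [ɸ].
Occurrence 3 (position 7): between a vowel and a following unstressed vowel → [v].

[v], [ɸ], [v]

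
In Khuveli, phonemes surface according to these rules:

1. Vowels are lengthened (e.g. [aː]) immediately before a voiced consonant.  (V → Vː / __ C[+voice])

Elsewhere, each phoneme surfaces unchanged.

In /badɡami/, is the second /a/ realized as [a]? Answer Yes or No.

/a/ (between /ɡ/ and /m/) occurs before a voiced consonant → [aː] by rule 1.
The actual realization is [aː], not [a].

No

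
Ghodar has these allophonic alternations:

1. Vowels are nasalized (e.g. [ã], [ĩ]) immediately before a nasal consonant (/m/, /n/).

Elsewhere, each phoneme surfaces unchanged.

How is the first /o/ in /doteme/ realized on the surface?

[o]

/o/ (between /d/ and /t/) fails the environment for rule 1, so it stays [o].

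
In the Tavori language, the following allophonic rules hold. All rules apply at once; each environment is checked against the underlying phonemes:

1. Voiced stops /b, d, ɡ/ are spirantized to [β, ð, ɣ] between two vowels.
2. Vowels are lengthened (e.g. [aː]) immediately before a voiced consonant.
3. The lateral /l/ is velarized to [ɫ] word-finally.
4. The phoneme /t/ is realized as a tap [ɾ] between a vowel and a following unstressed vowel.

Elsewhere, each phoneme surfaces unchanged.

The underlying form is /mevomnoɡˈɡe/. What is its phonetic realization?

[meːvoːmnoːɡˈɡe]

/e/ (between /m/ and /v/): before a voiced consonant, so rule 2 applies → [eː].
/o/ (between /v/ and /m/) occurs before a voiced consonant → [oː] by rule 2.
/o/ (between /n/ and /ɡ/) occurs before a voiced consonant → [oː] by rule 2.
/ɡ/ (between /o/ and /ɡ/) is in the target of rule 1 but the environment (between two vowels) is not met → [ɡ].
/ɡ/ (between /ɡ/ and /e/) fails the environment for rule 1, so it stays [ɡ].
/e/ (word-final) is in the target of rule 2 but the environment (before a voiced consonant) is not met → [e].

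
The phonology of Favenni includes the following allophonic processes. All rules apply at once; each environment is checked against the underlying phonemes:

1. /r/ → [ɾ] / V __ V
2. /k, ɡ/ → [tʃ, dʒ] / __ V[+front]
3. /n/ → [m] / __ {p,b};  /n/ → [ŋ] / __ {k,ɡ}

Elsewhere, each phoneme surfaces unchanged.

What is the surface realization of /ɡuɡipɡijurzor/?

[ɡudʒipdʒijurzor]

/ɡ/ — word-initial; rule 2 does not apply here → [ɡ].
/ɡ/ — between /u/ and /i/, before a front vowel — surfaces as [dʒ] (rule 2).
Rule 2 applies to /ɡ/ (between /p/ and /i/: before a front vowel) → [dʒ].
/r/ (between /u/ and /z/): rule 1 targets it, but not between two vowels → unchanged [r].
/r/ (word-final) is in the target of rule 1 but the environment (between two vowels) is not met → [r].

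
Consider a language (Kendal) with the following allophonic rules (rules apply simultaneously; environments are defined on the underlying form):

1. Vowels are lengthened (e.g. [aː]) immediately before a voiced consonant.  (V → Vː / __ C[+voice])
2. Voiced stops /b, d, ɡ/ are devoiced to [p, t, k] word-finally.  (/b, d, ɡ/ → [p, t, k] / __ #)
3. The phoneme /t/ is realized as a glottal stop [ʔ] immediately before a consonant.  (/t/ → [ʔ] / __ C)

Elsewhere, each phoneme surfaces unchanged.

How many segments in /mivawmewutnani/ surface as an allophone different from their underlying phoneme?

5

Segments that undergo a rule: /i/ → [iː] (rule 1); /a/ → [aː] (rule 1); /e/ → [eː] (rule 1); /t/ → [ʔ] (rule 3); /a/ → [aː] (rule 1).
All other segments surface unchanged.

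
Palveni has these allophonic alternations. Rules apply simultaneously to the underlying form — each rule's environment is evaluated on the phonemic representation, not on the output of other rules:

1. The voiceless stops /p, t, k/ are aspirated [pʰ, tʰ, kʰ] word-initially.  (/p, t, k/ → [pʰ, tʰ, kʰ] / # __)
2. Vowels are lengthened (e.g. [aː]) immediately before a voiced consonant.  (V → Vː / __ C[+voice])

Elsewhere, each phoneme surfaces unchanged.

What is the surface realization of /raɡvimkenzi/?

/r/ stays [r].
Rule 2 applies to /a/ (between /r/ and /ɡ/: before a voiced consonant) → [aː].
/ɡ/ stays [ɡ].
/v/ (between /ɡ/ and /i/): no rule targets it → [v].
/i/ (between /v/ and /m/): before a voiced consonant, so rule 2 applies → [iː].
/m/ — not in any rule's target class → [m].
/k/ (between /m/ and /e/): rule 1 targets it, but not word-initially → unchanged [k].
/e/ (between /k/ and /n/) occurs before a voiced consonant → [eː] by rule 2.
/n/ (between /e/ and /z/) is unaffected → [n].
/z/ (between /n/ and /i/) is unaffected → [z].
/i/ (word-final) is in the target of rule 2 but the environment (before a voiced consonant) is not met → [i].

[raːɡviːmkeːnzi]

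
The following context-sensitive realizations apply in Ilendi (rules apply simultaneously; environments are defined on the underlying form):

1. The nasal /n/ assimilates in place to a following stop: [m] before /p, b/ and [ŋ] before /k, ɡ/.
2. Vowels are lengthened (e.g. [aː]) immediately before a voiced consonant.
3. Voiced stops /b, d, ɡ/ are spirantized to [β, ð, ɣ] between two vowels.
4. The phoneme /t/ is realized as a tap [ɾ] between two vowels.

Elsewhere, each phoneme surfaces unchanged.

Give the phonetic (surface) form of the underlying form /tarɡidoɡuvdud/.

[taːrɡiːðoːɣuːvduːd]

/t/ — word-initial; rule 4 does not apply here → [t].
Rule 2 applies to /a/ (between /t/ and /r/: before a voiced consonant) → [aː].
/r/ stays [r].
/ɡ/ (between /r/ and /i/) fails the environment for rule 3, so it stays [ɡ].
/i/ — between /ɡ/ and /d/, before a voiced consonant — surfaces as [iː] (rule 2).
Rule 3 applies to /d/ (between /i/ and /o/: between two vowels) → [ð].
/o/ — between /d/ and /ɡ/, before a voiced consonant — surfaces as [oː] (rule 2).
/ɡ/ (between /o/ and /u/) occurs between two vowels → [ɣ] by rule 3.
/u/ (between /ɡ/ and /v/): before a voiced consonant, so rule 2 applies → [uː].
/v/ (between /u/ and /d/): no rule targets it → [v].
/d/ (between /v/ and /u/) is in the target of rule 3 but the environment (between two vowels) is not met → [d].
/u/ (between /d/ and /d/) occurs before a voiced consonant → [uː] by rule 2.
/d/ — word-final; rule 3 does not apply here → [d].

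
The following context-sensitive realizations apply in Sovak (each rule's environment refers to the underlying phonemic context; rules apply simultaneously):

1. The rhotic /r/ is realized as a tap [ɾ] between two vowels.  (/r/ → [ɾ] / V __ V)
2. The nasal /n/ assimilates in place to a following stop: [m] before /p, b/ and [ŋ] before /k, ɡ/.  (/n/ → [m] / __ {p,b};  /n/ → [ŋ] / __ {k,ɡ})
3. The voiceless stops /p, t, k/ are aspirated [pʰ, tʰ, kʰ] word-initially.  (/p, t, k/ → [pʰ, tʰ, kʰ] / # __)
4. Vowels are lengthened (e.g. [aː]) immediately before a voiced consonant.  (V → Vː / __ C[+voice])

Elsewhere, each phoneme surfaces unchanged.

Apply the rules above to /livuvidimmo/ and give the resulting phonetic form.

/i/ (between /l/ and /v/) occurs before a voiced consonant → [iː] by rule 4.
/u/ meets the environment for rule 4 (before a voiced consonant) → [uː].
/i/ meets the environment for rule 4 (before a voiced consonant) → [iː].
/i/ meets the environment for rule 4 (before a voiced consonant) → [iː].
/o/ (word-final) is in the target of rule 4 but the environment (before a voiced consonant) is not met → [o].

[liːvuːviːdiːmmo]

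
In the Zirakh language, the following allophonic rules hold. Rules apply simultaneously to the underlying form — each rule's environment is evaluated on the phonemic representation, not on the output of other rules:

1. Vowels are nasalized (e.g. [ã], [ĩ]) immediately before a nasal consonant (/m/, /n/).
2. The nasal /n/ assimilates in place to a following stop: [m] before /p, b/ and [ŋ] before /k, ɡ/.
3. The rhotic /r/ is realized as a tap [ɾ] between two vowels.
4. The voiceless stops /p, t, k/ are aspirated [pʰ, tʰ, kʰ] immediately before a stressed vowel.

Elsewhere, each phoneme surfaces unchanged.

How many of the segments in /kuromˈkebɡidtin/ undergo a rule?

Segments that undergo a rule: /r/ → [ɾ] (rule 3); /o/ → [õ] (rule 1); /k/ → [kʰ] (rule 4); /i/ → [ĩ] (rule 1).
All other segments surface unchanged.

4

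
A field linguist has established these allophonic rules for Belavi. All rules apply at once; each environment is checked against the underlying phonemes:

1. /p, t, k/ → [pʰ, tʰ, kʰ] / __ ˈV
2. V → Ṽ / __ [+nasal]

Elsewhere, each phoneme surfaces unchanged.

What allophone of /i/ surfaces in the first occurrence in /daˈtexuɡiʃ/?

[i]

/i/ (between /ɡ/ and /ʃ/) fails the environment for rule 2, so it stays [i].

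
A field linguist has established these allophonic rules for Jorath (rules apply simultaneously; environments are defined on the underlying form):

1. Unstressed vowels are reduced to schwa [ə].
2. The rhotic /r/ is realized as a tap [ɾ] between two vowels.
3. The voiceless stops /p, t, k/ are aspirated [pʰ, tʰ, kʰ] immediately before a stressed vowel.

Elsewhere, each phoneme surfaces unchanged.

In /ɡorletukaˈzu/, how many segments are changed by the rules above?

Segments that undergo a rule: /o/ → [ə] (rule 1); /e/ → [ə] (rule 1); /u/ → [ə] (rule 1); /a/ → [ə] (rule 1).
All other segments surface unchanged.

4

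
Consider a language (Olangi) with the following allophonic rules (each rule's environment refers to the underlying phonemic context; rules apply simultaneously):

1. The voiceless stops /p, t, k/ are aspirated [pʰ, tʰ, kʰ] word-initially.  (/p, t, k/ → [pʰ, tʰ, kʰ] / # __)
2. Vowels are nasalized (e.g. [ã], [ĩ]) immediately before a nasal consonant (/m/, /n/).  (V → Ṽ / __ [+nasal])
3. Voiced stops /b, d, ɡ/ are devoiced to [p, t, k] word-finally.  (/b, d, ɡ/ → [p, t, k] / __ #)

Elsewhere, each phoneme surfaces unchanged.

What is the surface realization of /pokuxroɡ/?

/p/ (word-initial): word-initially, so rule 1 applies → [pʰ].
/o/ — between /p/ and /k/; rule 2 does not apply here → [o].
/k/ (between /o/ and /u/): rule 1 targets it, but not word-initially → unchanged [k].
/u/ (between /k/ and /x/): rule 2 targets it, but not before a nasal consonant → unchanged [u].
/x/ — not in any rule's target class → [x].
/r/ stays [r].
/o/ (between /r/ and /ɡ/): rule 2 targets it, but not before a nasal consonant → unchanged [o].
/ɡ/ (word-final) occurs word-finally → [k] by rule 3.

[pʰokuxrok]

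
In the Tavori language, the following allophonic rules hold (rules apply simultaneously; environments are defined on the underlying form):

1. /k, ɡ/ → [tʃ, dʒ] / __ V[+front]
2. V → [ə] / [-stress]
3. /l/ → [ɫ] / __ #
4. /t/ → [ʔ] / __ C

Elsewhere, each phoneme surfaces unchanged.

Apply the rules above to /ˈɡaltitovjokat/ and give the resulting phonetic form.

/ɡ/ (word-initial) is in the target of rule 1 but the environment (before a front vowel) is not met → [ɡ].
/a/ — between /ɡ/ and /l/; rule 2 does not apply here → [a].
/l/ (between /a/ and /t/): rule 3 targets it, but not word-finally → unchanged [l].
/t/ — between /l/ and /i/; rule 4 does not apply here → [t].
/i/ (between /t/ and /t/) occurs in an unstressed syllable → [ə] by rule 2.
/t/ (between /i/ and /o/) is in the target of rule 4 but the environment (immediately before a consonant) is not met → [t].
/o/ — between /t/ and /v/, in an unstressed syllable — surfaces as [ə] (rule 2).
/o/ — between /j/ and /k/, in an unstressed syllable — surfaces as [ə] (rule 2).
/k/ — between /o/ and /a/; rule 1 does not apply here → [k].
/a/ — between /k/ and /t/, in an unstressed syllable — surfaces as [ə] (rule 2).
/t/ — word-final; rule 4 does not apply here → [t].

[ˈɡaltətəvjəkət]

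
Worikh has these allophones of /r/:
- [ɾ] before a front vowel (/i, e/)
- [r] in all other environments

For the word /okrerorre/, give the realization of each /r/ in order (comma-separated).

Occurrence 1 (position 3): before a front vowel (/i, e/) → [ɾ].
Occurrence 2 (position 5): no conditioning environment matches → elsewhere allophone [r].
Occurrence 3 (position 7): no conditioning environment matches → elsewhere allophone [r].
Occurrence 4 (position 8): before a front vowel (/i, e/) → [ɾ].

[ɾ], [r], [r], [ɾ]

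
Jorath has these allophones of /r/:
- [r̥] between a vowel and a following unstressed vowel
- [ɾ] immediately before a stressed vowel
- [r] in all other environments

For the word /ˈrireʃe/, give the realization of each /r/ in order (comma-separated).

Occurrence 1 (position 1): immediately before a stressed vowel → [ɾ].
Occurrence 2 (position 3): between a vowel and a following unstressed vowel → [r̥].

[ɾ], [r̥]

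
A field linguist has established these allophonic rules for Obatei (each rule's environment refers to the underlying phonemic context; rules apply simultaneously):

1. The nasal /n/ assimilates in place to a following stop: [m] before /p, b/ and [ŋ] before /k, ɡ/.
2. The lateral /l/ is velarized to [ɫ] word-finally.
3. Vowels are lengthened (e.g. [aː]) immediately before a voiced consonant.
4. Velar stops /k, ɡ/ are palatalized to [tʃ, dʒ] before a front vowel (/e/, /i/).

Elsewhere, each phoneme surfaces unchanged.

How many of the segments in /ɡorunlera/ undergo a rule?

3

Segments that undergo a rule: /o/ → [oː] (rule 3); /u/ → [uː] (rule 3); /e/ → [eː] (rule 3).
All other segments surface unchanged.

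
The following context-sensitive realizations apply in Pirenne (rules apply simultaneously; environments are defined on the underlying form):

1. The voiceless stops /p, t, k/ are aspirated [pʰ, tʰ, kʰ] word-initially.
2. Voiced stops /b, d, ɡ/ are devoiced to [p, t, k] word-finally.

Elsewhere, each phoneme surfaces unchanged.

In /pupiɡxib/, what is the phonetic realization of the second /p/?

[p]

/p/ — between /u/ and /i/; rule 1 does not apply here → [p].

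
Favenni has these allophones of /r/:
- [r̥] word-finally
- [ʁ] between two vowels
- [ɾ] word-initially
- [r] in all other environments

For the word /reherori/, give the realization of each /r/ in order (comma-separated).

[ɾ], [ʁ], [ʁ]

Occurrence 1 (position 1): word-initially → [ɾ].
Occurrence 2 (position 5): between two vowels → [ʁ].
Occurrence 3 (position 7): between two vowels → [ʁ].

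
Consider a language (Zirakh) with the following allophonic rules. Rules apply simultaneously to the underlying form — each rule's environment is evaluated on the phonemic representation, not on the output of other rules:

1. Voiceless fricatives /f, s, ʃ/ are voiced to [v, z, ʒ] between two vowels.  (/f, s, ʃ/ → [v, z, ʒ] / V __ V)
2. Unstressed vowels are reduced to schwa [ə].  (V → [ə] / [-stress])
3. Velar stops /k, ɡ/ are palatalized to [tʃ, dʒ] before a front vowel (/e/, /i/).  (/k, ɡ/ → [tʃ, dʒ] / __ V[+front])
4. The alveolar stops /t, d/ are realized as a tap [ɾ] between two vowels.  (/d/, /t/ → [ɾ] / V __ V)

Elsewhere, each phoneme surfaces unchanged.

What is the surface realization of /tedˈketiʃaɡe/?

[tədˈtʃeɾəʒədʒə]

/t/ (word-initial) is in the target of rule 4 but the environment (between two vowels) is not met → [t].
/e/ meets the environment for rule 2 (in an unstressed syllable) → [ə].
/d/ — between /e/ and /k/; rule 4 does not apply here → [d].
/k/ meets the environment for rule 3 (before a front vowel) → [tʃ].
/e/ (between /k/ and /t/): rule 2 targets it, but not in an unstressed syllable → unchanged [e].
/t/ (between /e/ and /i/): between two vowels, so rule 4 applies → [ɾ].
/i/ — between /t/ and /ʃ/, in an unstressed syllable — surfaces as [ə] (rule 2).
/ʃ/ — between /i/ and /a/, between two vowels — surfaces as [ʒ] (rule 1).
/a/ (between /ʃ/ and /ɡ/) occurs in an unstressed syllable → [ə] by rule 2.
/ɡ/ (between /a/ and /e/) occurs before a front vowel → [dʒ] by rule 3.
Rule 2 applies to /e/ (word-final: in an unstressed syllable) → [ə].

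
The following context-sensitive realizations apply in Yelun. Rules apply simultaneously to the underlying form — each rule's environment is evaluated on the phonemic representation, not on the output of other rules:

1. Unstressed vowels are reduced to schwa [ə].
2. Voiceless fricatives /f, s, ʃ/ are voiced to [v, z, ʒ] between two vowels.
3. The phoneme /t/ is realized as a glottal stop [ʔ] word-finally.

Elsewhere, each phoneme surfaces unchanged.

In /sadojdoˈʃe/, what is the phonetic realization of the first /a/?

[ə]

Rule 1 applies to /a/ (between /s/ and /d/: in an unstressed syllable) → [ə].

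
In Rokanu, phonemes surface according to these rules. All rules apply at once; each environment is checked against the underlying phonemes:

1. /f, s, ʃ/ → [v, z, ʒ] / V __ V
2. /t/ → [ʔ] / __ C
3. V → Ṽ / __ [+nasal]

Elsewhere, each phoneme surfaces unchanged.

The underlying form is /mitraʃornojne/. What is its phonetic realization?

/m/ stays [m].
/i/ (between /m/ and /t/): rule 3 targets it, but not before a nasal consonant → unchanged [i].
/t/ (between /i/ and /r/): immediately before a consonant, so rule 2 applies → [ʔ].
/r/ (between /t/ and /a/) is unaffected → [r].
/a/ — between /r/ and /ʃ/; rule 3 does not apply here → [a].
/ʃ/ (between /a/ and /o/) occurs between two vowels → [ʒ] by rule 1.
/o/ (between /ʃ/ and /r/): rule 3 targets it, but not before a nasal consonant → unchanged [o].
/r/ — not in any rule's target class → [r].
/n/ stays [n].
/o/ (between /n/ and /j/): rule 3 targets it, but not before a nasal consonant → unchanged [o].
/j/ (between /o/ and /n/) is unaffected → [j].
/n/ (between /j/ and /e/) is unaffected → [n].
/e/ (word-final): rule 3 targets it, but not before a nasal consonant → unchanged [e].

[miʔraʒornojne]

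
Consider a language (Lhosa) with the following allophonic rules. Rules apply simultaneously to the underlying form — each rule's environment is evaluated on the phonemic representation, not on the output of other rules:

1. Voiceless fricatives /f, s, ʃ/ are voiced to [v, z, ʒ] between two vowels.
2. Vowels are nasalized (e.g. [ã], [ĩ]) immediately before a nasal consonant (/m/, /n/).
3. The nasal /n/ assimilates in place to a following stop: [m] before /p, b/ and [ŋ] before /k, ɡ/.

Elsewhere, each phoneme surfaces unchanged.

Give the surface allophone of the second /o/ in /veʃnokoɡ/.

[o]

/o/ — between /k/ and /ɡ/; rule 2 does not apply here → [o].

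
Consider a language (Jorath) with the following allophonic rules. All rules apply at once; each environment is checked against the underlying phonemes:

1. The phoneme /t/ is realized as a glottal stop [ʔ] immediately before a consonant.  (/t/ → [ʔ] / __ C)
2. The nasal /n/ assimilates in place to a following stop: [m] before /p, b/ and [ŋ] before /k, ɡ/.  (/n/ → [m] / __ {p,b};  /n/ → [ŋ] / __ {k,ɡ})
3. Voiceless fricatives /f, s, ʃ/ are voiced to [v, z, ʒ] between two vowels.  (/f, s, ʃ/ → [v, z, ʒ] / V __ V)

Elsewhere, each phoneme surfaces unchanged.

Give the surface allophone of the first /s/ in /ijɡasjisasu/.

/s/ (between /a/ and /j/) fails the environment for rule 3, so it stays [s].

[s]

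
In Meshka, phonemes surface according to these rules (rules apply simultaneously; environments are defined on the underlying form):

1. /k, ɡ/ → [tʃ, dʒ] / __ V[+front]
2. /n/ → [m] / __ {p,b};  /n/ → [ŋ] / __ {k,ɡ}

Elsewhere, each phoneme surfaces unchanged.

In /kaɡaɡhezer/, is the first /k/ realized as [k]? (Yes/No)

/k/ (word-initial): rule 1 targets it, but not before a front vowel → unchanged [k].
The actual realization is [k], which matches [k].

Yes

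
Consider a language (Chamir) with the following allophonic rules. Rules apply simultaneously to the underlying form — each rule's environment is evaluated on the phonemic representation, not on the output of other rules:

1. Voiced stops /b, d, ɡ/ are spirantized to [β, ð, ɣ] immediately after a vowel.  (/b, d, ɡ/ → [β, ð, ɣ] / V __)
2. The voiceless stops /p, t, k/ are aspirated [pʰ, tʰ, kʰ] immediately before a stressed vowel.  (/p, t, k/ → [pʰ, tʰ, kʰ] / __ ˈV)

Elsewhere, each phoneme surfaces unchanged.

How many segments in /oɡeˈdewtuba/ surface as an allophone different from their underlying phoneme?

Segments that undergo a rule: /ɡ/ → [ɣ] (rule 1); /d/ → [ð] (rule 1); /b/ → [β] (rule 1).
All other segments surface unchanged.

3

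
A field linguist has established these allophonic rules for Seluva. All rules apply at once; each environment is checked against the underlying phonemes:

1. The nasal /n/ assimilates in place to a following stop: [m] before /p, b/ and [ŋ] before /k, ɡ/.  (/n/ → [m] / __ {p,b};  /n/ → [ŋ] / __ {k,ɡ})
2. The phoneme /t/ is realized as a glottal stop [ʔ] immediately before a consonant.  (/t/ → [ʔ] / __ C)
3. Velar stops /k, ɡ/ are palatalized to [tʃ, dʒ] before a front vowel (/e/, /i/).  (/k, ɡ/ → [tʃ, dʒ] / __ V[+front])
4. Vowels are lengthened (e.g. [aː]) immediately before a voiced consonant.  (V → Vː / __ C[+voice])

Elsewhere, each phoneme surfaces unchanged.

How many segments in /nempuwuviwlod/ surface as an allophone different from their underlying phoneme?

Segments that undergo a rule: /e/ → [eː] (rule 4); /u/ → [uː] (rule 4); /u/ → [uː] (rule 4); /i/ → [iː] (rule 4); /o/ → [oː] (rule 4).
All other segments surface unchanged.

5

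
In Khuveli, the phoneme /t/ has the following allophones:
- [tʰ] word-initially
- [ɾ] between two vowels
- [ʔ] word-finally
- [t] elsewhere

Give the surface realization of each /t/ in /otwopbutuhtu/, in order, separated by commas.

[t], [ɾ], [t]

Occurrence 1 (position 2): no conditioning environment matches → elsewhere allophone [t].
Occurrence 2 (position 8): between two vowels → [ɾ].
Occurrence 3 (position 11): no conditioning environment matches → elsewhere allophone [t].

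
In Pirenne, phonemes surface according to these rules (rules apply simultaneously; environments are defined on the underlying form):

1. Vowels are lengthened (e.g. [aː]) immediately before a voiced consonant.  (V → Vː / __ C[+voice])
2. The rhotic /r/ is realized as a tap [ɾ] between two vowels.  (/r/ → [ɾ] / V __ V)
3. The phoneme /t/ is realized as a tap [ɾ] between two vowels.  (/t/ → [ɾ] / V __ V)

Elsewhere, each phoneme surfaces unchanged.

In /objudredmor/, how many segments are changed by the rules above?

Segments that undergo a rule: /o/ → [oː] (rule 1); /u/ → [uː] (rule 1); /e/ → [eː] (rule 1); /o/ → [oː] (rule 1).
All other segments surface unchanged.

4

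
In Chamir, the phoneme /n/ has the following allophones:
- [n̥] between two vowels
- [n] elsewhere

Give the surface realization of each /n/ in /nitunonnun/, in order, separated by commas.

[n], [n̥], [n], [n], [n]

Occurrence 1 (position 1): no conditioning environment matches → elsewhere allophone [n].
Occurrence 2 (position 5): between two vowels → [n̥].
Occurrence 3 (position 7): no conditioning environment matches → elsewhere allophone [n].
Occurrence 4 (position 8): no conditioning environment matches → elsewhere allophone [n].
Occurrence 5 (position 10): no conditioning environment matches → elsewhere allophone [n].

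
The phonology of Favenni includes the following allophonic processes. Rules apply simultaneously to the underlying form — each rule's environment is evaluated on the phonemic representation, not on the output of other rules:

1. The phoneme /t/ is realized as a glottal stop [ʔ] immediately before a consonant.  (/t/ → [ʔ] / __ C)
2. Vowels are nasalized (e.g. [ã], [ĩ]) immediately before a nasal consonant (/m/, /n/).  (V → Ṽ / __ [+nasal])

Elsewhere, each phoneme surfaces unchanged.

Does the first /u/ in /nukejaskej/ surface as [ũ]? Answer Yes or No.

No

/u/ — between /n/ and /k/; rule 2 does not apply here → [u].
The actual realization is [u], not [ũ].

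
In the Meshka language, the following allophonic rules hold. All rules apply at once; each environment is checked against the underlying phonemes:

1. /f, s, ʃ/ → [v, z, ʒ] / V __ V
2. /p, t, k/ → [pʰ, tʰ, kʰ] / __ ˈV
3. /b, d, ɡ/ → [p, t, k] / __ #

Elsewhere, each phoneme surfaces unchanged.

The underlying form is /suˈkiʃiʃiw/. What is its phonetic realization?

[suˈkʰiʒiʒiw]

/s/ (word-initial) fails the environment for rule 1, so it stays [s].
/u/ (between /s/ and /k/) is unaffected → [u].
Rule 2 applies to /k/ (between /u/ and /i/: immediately before a stressed vowel) → [kʰ].
/i/ (between /k/ and /ʃ/) is unaffected → [i].
/ʃ/ meets the environment for rule 1 (between two vowels) → [ʒ].
/i/ (between /ʃ/ and /ʃ/) is unaffected → [i].
/ʃ/ meets the environment for rule 1 (between two vowels) → [ʒ].
/i/ (between /ʃ/ and /w/): no rule targets it → [i].
/w/ — not in any rule's target class → [w].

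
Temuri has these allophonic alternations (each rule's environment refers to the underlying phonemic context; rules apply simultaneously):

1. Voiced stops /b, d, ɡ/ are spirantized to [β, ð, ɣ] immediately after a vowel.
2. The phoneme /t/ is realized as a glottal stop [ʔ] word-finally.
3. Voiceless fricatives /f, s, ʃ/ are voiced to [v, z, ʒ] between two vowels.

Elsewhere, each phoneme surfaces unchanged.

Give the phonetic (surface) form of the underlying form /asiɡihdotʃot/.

/a/ (word-initial) is unaffected → [a].
/s/ meets the environment for rule 3 (between two vowels) → [z].
/i/ (between /s/ and /ɡ/): no rule targets it → [i].
Rule 1 applies to /ɡ/ (between /i/ and /i/: immediately after a vowel) → [ɣ].
/i/ stays [i].
/h/ (between /i/ and /d/): no rule targets it → [h].
/d/ — between /h/ and /o/; rule 1 does not apply here → [d].
/o/ — not in any rule's target class → [o].
/t/ (between /o/ and /ʃ/) is in the target of rule 2 but the environment (word-finally) is not met → [t].
/ʃ/ — between /t/ and /o/; rule 3 does not apply here → [ʃ].
/o/ (between /ʃ/ and /t/) is unaffected → [o].
/t/ — word-final, word-finally — surfaces as [ʔ] (rule 2).

[aziɣihdotʃoʔ]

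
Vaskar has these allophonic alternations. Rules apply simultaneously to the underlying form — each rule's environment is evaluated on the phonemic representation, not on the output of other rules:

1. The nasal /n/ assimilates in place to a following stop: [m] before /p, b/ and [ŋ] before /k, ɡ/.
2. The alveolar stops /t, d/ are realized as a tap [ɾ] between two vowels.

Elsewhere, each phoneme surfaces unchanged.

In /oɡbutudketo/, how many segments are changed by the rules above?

Segments that undergo a rule: /t/ → [ɾ] (rule 2); /t/ → [ɾ] (rule 2).
All other segments surface unchanged.

2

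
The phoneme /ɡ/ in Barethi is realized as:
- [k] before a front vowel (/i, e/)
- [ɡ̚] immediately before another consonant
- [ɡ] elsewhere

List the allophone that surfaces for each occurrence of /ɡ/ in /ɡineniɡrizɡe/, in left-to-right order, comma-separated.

Occurrence 1 (position 1): before a front vowel (/i, e/) → [k].
Occurrence 2 (position 7): immediately before another consonant → [ɡ̚].
Occurrence 3 (position 11): before a front vowel (/i, e/) → [k].

[k], [ɡ̚], [k]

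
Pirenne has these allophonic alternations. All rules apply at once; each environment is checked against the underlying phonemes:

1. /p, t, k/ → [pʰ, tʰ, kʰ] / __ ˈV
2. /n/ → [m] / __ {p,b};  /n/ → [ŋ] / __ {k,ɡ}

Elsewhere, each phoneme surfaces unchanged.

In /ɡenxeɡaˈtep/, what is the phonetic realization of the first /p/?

[p]

/p/ (word-final): rule 1 targets it, but not immediately before a stressed vowel → unchanged [p].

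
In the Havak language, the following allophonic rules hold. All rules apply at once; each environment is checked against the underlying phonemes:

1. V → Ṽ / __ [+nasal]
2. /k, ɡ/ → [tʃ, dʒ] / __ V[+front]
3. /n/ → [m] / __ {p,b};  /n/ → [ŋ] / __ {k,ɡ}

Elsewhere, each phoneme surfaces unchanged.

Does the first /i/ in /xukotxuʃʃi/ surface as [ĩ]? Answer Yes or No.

/i/ (word-final): rule 1 targets it, but not before a nasal consonant → unchanged [i].
The actual realization is [i], not [ĩ].

No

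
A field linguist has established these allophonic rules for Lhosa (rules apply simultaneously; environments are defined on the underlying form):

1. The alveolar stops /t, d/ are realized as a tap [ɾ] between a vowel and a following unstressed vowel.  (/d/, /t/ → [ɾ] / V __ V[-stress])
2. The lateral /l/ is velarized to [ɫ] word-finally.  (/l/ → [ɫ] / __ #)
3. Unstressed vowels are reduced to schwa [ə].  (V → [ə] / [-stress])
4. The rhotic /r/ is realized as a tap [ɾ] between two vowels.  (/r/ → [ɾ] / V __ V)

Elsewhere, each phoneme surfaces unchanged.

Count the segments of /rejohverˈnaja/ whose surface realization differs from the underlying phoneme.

4

Segments that undergo a rule: /e/ → [ə] (rule 3); /o/ → [ə] (rule 3); /e/ → [ə] (rule 3); /a/ → [ə] (rule 3).
All other segments surface unchanged.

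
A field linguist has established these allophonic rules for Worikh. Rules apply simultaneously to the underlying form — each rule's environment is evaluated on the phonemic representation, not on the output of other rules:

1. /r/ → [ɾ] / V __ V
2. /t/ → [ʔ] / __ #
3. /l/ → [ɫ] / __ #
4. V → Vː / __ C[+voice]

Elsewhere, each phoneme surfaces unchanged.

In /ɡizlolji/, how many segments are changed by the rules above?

2

Segments that undergo a rule: /i/ → [iː] (rule 4); /o/ → [oː] (rule 4).
All other segments surface unchanged.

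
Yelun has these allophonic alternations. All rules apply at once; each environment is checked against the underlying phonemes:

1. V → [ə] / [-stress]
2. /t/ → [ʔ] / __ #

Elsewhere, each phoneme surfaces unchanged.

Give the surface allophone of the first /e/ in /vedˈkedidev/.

[ə]

/e/ — between /v/ and /d/, in an unstressed syllable — surfaces as [ə] (rule 1).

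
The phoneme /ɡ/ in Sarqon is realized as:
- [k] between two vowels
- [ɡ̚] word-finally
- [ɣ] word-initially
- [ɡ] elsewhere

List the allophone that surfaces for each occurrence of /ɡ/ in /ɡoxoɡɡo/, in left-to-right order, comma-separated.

Occurrence 1 (position 1): word-initially → [ɣ].
Occurrence 2 (position 5): no conditioning environment matches → elsewhere allophone [ɡ].
Occurrence 3 (position 6): no conditioning environment matches → elsewhere allophone [ɡ].

[ɣ], [ɡ], [ɡ]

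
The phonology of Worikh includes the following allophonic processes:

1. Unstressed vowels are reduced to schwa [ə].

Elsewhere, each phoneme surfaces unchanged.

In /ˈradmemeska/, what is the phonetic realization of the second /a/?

[ə]

/a/ (word-final) occurs in an unstressed syllable → [ə] by rule 1.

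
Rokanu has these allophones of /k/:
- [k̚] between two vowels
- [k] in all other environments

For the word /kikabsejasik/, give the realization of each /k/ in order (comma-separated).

[k], [k̚], [k]

Occurrence 1 (position 1): no conditioning environment matches → elsewhere allophone [k].
Occurrence 2 (position 3): between two vowels → [k̚].
Occurrence 3 (position 12): no conditioning environment matches → elsewhere allophone [k].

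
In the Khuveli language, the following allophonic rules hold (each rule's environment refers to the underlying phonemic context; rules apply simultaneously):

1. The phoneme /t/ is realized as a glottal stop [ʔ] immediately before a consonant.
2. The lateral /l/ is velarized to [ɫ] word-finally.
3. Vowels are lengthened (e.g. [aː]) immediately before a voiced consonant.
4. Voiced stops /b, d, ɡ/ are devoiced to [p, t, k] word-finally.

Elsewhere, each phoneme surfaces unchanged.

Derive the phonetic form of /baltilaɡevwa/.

/b/ (word-initial): rule 4 targets it, but not word-finally → unchanged [b].
/a/ — between /b/ and /l/, before a voiced consonant — surfaces as [aː] (rule 3).
/l/ — between /a/ and /t/; rule 2 does not apply here → [l].
/t/ — between /l/ and /i/; rule 1 does not apply here → [t].
/i/ — between /t/ and /l/, before a voiced consonant — surfaces as [iː] (rule 3).
/l/ — between /i/ and /a/; rule 2 does not apply here → [l].
Rule 3 applies to /a/ (between /l/ and /ɡ/: before a voiced consonant) → [aː].
/ɡ/ (between /a/ and /e/): rule 4 targets it, but not word-finally → unchanged [ɡ].
Rule 3 applies to /e/ (between /ɡ/ and /v/: before a voiced consonant) → [eː].
/v/ — not in any rule's target class → [v].
/w/ (between /v/ and /a/): no rule targets it → [w].
/a/ (word-final) fails the environment for rule 3, so it stays [a].

[baːltiːlaːɡeːvwa]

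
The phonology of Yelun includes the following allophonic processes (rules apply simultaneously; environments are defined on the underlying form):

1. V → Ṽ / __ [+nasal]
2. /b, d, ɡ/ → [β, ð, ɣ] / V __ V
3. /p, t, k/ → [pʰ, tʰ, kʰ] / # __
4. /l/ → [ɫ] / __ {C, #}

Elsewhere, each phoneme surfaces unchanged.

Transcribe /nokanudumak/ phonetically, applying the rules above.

/n/ (word-initial) is unaffected → [n].
/o/ (between /n/ and /k/) fails the environment for rule 1, so it stays [o].
/k/ (between /o/ and /a/) fails the environment for rule 3, so it stays [k].
/a/ — between /k/ and /n/, before a nasal consonant — surfaces as [ã] (rule 1).
/n/ (between /a/ and /u/) is unaffected → [n].
/u/ (between /n/ and /d/) fails the environment for rule 1, so it stays [u].
/d/ (between /u/ and /u/): between two vowels, so rule 2 applies → [ð].
/u/ (between /d/ and /m/): before a nasal consonant, so rule 1 applies → [ũ].
/m/ (between /u/ and /a/) is unaffected → [m].
/a/ (between /m/ and /k/) fails the environment for rule 1, so it stays [a].
/k/ (word-final) fails the environment for rule 3, so it stays [k].

[nokãnuðũmak]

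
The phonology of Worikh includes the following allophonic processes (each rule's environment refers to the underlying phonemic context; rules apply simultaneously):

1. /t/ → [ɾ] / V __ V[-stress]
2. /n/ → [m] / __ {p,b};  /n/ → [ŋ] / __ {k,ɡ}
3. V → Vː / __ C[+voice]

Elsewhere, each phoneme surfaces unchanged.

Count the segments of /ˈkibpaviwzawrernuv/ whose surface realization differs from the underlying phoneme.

Segments that undergo a rule: /i/ → [iː] (rule 3); /a/ → [aː] (rule 3); /i/ → [iː] (rule 3); /a/ → [aː] (rule 3); /e/ → [eː] (rule 3); /u/ → [uː] (rule 3).
All other segments surface unchanged.

6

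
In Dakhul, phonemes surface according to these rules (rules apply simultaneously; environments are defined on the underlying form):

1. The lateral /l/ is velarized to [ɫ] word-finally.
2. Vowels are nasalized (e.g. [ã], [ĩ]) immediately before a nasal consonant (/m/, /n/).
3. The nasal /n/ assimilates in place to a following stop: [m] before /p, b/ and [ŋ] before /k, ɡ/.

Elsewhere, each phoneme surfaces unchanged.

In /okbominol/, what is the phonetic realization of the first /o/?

/o/ (word-initial) is in the target of rule 2 but the environment (before a nasal consonant) is not met → [o].

[o]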